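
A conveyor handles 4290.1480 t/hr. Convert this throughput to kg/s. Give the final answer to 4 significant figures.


m_dot = 4290.1480 * 1000 / 3600
m_dot = 1192 kg/s


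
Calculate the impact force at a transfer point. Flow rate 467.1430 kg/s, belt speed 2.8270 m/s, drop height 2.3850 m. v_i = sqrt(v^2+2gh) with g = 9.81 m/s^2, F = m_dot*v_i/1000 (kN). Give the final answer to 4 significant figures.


v_i = sqrt(2.8270^2 + 2*9.81*2.3850) = 7.40173 m/s
F = 467.1430 * 7.40173 / 1000
F = 3.458 kN


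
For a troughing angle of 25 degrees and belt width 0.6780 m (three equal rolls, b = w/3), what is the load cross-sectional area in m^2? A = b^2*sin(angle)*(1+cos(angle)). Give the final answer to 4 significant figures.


b = 0.6780/3 = 0.226 m
A = 0.226^2 * sin(25 deg) * (1 + cos(25 deg))
A = 0.04115 m^2


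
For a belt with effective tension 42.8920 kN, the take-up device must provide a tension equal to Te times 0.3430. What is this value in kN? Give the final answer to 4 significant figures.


T_tu = 42.8920 * 0.3430
T_tu = 14.71 kN


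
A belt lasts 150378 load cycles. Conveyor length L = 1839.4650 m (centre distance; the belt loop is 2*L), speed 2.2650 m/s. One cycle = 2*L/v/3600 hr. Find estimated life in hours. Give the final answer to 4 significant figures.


cycle_time = 2 * 1839.4650 / 2.2650 / 3600 = 0.451181 hr
life = 150378 * 0.451181 = 67850 hours


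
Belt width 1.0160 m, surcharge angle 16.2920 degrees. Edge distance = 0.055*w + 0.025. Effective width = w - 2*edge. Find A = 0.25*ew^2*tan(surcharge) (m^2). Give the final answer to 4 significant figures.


edge = 0.055*1.0160 + 0.025 = 0.08088 m
ew = 1.0160 - 2*0.08088 = 0.85424 m
A = 0.25 * 0.85424^2 * tan(16.2920 deg)
A = 0.05332 m^2


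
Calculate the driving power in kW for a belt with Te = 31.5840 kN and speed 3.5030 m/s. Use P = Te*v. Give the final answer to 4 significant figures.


P = Te * v = 31.5840 * 3.5030
P = 110.6 kW


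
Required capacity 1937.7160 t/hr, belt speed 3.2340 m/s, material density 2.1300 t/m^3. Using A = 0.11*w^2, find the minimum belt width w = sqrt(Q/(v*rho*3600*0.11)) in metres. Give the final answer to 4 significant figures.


A_req = 1937.7160 / (3.2340 * 2.1300 * 3600) = 0.078139 m^2
w = sqrt(0.078139 / 0.11)
w = 0.8428 m


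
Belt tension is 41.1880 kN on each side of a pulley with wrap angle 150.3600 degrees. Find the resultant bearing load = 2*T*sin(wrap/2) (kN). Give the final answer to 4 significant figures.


F = 2 * 41.1880 * sin(150.3600/2 deg)
F = 79.64 kN


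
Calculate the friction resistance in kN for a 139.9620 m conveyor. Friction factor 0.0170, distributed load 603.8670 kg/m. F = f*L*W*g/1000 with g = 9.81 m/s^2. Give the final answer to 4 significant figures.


F = 0.0170 * 139.9620 * 603.8670 * 9.81 / 1000
F = 14.10 kN


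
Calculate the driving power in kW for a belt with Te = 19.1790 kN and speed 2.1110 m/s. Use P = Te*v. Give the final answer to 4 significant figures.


P = Te * v = 19.1790 * 2.1110
P = 40.49 kW


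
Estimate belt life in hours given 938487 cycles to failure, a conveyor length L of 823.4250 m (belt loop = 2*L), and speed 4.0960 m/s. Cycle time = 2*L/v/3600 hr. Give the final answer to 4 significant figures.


cycle_time = 2 * 823.4250 / 4.0960 / 3600 = 0.111684 hr
life = 938487 * 0.111684 = 104800 hours


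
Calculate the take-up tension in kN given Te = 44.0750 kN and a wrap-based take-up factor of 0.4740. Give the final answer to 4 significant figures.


T_tu = 44.0750 * 0.4740
T_tu = 20.89 kN


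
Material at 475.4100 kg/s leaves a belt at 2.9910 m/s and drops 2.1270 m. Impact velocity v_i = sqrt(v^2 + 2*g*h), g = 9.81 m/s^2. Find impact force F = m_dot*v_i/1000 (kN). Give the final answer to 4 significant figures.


v_i = sqrt(2.9910^2 + 2*9.81*2.1270) = 7.11884 m/s
F = 475.4100 * 7.11884 / 1000
F = 3.384 kN


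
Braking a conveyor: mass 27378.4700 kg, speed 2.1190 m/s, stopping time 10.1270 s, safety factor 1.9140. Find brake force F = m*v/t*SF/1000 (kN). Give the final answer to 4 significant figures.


F = 27378.4700 * 2.1190 / 10.1270 * 1.9140 / 1000
F = 10.96 kN


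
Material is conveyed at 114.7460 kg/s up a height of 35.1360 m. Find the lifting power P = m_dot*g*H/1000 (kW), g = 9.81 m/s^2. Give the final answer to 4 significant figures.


P = 114.7460 * 9.81 * 35.1360 / 1000
P = 39.55 kW


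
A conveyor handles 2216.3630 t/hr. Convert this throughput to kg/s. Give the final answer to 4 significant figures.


m_dot = 2216.3630 * 1000 / 3600
m_dot = 615.7 kg/s


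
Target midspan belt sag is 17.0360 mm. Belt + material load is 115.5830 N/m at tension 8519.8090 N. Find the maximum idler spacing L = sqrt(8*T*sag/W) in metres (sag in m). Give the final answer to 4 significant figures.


sag = 17.0360/1000 = 0.017036 m
L = sqrt(8 * 8519.8090 * 0.017036 / 115.5830)
L = 3.170 m


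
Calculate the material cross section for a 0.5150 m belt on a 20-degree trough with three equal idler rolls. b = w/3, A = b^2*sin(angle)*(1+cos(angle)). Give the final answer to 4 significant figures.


b = 0.5150/3 = 0.171667 m
A = 0.171667^2 * sin(20 deg) * (1 + cos(20 deg))
A = 0.01955 m^2


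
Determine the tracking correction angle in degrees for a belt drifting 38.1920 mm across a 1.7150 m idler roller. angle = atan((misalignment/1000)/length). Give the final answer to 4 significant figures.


misalign_m = 38.1920 / 1000 = 0.038192 m
angle = atan(0.038192 / 1.7150)
angle = 1.276 deg


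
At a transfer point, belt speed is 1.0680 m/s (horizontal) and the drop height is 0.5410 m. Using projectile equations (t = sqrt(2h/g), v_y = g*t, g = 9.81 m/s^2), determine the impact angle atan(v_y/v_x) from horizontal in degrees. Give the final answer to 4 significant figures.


t = sqrt(2*0.5410/9.81) = 0.332108 s
v_y = 9.81 * 0.332108 = 3.25798 m/s
angle = atan(3.25798 / 1.0680) = 71.85 deg


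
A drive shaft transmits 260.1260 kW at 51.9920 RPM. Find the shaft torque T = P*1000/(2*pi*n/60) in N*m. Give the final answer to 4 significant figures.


omega = 2*pi*51.9920/60 = 5.44459 rad/s
T = 260.1260*1000 / 5.44459
T = 47780 N*m


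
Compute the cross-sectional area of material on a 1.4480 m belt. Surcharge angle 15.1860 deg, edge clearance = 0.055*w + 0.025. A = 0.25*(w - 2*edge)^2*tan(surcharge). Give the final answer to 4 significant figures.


edge = 0.055*1.4480 + 0.025 = 0.10464 m
ew = 1.4480 - 2*0.10464 = 1.23872 m
A = 0.25 * 1.23872^2 * tan(15.1860 deg)
A = 0.1041 m^2


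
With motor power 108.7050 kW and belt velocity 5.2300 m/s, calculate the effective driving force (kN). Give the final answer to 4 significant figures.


Te = P / v = 108.7050 / 5.2300
Te = 20.78 kN


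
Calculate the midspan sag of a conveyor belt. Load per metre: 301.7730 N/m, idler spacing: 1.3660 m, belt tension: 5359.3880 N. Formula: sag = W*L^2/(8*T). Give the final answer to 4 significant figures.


sag = 301.7730 * 1.3660^2 / (8 * 5359.3880)
sag = 0.01313 m


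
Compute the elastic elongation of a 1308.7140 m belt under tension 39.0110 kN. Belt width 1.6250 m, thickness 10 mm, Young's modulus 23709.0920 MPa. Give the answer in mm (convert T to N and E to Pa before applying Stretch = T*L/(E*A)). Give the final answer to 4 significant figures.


A = 1.6250 * 0.01 = 0.01625 m^2
Stretch = 39.0110*1000 * 1308.7140 / (23709.0920e6 * 0.01625) * 1000
Stretch = 132.5 mm


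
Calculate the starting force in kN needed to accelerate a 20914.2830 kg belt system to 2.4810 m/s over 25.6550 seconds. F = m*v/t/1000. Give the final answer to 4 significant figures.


F = 20914.2830 * 2.4810 / 25.6550 / 1000
F = 2.023 kN


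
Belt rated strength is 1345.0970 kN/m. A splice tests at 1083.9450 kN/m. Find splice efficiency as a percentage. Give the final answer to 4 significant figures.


Eff = 1083.9450 / 1345.0970 * 100
Eff = 80.58 %


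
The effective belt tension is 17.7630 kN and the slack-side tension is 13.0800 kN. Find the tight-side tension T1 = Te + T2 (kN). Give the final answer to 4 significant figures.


T1 = Te + T2 = 17.7630 + 13.0800
T1 = 30.84 kN


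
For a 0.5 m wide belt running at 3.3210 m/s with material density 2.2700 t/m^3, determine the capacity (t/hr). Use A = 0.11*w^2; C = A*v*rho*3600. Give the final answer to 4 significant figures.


A = 0.11 * 0.5^2 = 0.0275 m^2
C = 0.0275 * 3.3210 * 2.2700 * 3600
C = 746.3 t/hr


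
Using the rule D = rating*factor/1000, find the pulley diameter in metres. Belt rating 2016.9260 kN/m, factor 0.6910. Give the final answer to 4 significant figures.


D = 2016.9260 * 0.6910 / 1000
D = 1.394 m


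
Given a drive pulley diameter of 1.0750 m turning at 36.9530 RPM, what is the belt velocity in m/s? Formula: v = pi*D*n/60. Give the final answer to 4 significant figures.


v = pi * 1.0750 * 36.9530 / 60
v = 2.080 m/s


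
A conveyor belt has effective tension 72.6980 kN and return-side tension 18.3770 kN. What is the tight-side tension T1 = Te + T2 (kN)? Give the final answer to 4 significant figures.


T1 = Te + T2 = 72.6980 + 18.3770
T1 = 91.07 kN


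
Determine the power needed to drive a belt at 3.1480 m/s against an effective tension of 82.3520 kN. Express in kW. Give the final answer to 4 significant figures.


P = Te * v = 82.3520 * 3.1480
P = 259.2 kW


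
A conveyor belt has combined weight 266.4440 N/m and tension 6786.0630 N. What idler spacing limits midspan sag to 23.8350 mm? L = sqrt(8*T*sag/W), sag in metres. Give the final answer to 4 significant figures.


sag = 23.8350/1000 = 0.023835 m
L = sqrt(8 * 6786.0630 * 0.023835 / 266.4440)
L = 2.204 m


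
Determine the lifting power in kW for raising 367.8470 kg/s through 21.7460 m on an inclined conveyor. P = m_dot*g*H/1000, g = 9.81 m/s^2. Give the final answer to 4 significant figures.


P = 367.8470 * 9.81 * 21.7460 / 1000
P = 78.47 kW


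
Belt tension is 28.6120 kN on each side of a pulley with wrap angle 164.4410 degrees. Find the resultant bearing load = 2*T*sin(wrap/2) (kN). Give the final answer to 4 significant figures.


F = 2 * 28.6120 * sin(164.4410/2 deg)
F = 56.70 kN


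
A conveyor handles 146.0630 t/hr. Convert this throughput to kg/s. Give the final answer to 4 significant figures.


m_dot = 146.0630 * 1000 / 3600
m_dot = 40.57 kg/s


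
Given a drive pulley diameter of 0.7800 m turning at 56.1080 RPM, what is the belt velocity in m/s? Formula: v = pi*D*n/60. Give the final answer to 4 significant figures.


v = pi * 0.7800 * 56.1080 / 60
v = 2.291 m/s


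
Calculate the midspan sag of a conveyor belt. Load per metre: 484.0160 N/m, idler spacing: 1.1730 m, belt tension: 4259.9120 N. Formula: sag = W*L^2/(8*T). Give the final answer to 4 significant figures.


sag = 484.0160 * 1.1730^2 / (8 * 4259.9120)
sag = 0.01954 m


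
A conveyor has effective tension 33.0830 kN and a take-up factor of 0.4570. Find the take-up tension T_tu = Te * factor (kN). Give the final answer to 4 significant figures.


T_tu = 33.0830 * 0.4570
T_tu = 15.12 kN


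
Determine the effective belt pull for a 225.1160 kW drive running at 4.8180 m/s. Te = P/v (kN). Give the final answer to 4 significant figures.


Te = P / v = 225.1160 / 4.8180
Te = 46.72 kN


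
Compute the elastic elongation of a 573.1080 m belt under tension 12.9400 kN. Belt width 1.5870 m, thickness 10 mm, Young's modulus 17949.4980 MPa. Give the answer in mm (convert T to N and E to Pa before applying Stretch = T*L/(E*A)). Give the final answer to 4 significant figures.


A = 1.5870 * 0.01 = 0.01587 m^2
Stretch = 12.9400*1000 * 573.1080 / (17949.4980e6 * 0.01587) * 1000
Stretch = 26.03 mm


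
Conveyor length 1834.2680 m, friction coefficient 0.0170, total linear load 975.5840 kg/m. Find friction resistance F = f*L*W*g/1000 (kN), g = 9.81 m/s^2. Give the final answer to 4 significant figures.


F = 0.0170 * 1834.2680 * 975.5840 * 9.81 / 1000
F = 298.4 kN


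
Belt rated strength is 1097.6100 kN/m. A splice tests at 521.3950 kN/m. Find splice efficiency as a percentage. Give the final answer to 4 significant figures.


Eff = 521.3950 / 1097.6100 * 100
Eff = 47.50 %


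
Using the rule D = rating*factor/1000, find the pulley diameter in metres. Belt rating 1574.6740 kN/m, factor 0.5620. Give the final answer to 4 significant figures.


D = 1574.6740 * 0.5620 / 1000
D = 0.8850 m


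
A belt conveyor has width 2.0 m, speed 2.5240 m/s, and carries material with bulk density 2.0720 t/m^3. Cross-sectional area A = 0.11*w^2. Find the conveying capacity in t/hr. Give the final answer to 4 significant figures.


A = 0.11 * 2.0^2 = 0.44 m^2
C = 0.44 * 2.5240 * 2.0720 * 3600
C = 8284 t/hr


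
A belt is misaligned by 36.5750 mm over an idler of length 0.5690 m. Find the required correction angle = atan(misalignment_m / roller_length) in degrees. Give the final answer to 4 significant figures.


misalign_m = 36.5750 / 1000 = 0.036575 m
angle = atan(0.036575 / 0.5690)
angle = 3.678 deg


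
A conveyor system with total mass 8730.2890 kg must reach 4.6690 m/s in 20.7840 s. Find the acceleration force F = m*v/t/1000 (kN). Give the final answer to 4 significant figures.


F = 8730.2890 * 4.6690 / 20.7840 / 1000
F = 1.961 kN


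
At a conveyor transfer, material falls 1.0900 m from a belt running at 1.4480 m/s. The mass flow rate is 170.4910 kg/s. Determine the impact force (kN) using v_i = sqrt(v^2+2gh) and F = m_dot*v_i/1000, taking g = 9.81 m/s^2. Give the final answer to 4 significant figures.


v_i = sqrt(1.4480^2 + 2*9.81*1.0900) = 4.84587 m/s
F = 170.4910 * 4.84587 / 1000
F = 0.8262 kN


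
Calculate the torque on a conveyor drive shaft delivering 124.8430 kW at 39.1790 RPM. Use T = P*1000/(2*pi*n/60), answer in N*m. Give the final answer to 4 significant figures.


omega = 2*pi*39.1790/60 = 4.10282 rad/s
T = 124.8430*1000 / 4.10282
T = 30430 N*m


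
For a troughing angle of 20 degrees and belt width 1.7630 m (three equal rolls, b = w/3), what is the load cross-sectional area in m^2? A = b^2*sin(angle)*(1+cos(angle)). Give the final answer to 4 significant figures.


b = 1.7630/3 = 0.587667 m
A = 0.587667^2 * sin(20 deg) * (1 + cos(20 deg))
A = 0.2291 m^2


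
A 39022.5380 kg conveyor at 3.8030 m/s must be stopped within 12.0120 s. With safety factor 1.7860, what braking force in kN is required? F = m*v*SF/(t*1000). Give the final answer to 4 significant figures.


F = 39022.5380 * 3.8030 / 12.0120 * 1.7860 / 1000
F = 22.07 kN


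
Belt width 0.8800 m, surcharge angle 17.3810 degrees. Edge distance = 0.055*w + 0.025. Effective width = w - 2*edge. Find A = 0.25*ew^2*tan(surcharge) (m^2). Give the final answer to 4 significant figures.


edge = 0.055*0.8800 + 0.025 = 0.0734 m
ew = 0.8800 - 2*0.0734 = 0.7332 m
A = 0.25 * 0.7332^2 * tan(17.3810 deg)
A = 0.04207 m^2


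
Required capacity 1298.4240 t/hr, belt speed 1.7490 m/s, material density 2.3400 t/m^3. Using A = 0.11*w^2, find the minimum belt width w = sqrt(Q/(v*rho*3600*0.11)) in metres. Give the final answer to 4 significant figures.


A_req = 1298.4240 / (1.7490 * 2.3400 * 3600) = 0.0881269 m^2
w = sqrt(0.0881269 / 0.11)
w = 0.8951 m


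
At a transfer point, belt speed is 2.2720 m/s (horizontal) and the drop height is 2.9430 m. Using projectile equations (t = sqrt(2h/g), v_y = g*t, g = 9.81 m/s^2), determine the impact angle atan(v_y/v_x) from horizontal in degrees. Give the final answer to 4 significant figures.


t = sqrt(2*2.9430/9.81) = 0.774597 s
v_y = 9.81 * 0.774597 = 7.5988 m/s
angle = atan(7.5988 / 2.2720) = 73.35 deg


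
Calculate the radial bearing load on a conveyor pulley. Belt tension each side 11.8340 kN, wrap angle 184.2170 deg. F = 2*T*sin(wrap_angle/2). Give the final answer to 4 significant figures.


F = 2 * 11.8340 * sin(184.2170/2 deg)
F = 23.65 kN


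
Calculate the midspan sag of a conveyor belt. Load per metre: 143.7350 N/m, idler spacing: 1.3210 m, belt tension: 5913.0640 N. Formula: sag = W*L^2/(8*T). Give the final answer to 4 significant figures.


sag = 143.7350 * 1.3210^2 / (8 * 5913.0640)
sag = 0.005302 m


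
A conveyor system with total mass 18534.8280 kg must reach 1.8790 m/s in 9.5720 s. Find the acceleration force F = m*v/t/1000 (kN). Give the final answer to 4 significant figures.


F = 18534.8280 * 1.8790 / 9.5720 / 1000
F = 3.638 kN


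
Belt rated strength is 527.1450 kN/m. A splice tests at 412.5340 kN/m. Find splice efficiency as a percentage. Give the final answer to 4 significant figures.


Eff = 412.5340 / 527.1450 * 100
Eff = 78.26 %


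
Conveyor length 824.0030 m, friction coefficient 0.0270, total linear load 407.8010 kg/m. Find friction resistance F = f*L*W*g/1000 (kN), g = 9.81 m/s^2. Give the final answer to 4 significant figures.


F = 0.0270 * 824.0030 * 407.8010 * 9.81 / 1000
F = 89.00 kN


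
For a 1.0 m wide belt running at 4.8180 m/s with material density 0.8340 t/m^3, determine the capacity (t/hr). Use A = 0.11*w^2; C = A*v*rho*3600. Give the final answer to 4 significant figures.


A = 0.11 * 1.0^2 = 0.11 m^2
C = 0.11 * 4.8180 * 0.8340 * 3600
C = 1591 t/hr


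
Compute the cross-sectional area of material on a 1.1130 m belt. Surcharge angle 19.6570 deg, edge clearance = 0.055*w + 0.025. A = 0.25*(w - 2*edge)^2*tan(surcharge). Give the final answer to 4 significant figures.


edge = 0.055*1.1130 + 0.025 = 0.086215 m
ew = 1.1130 - 2*0.086215 = 0.94057 m
A = 0.25 * 0.94057^2 * tan(19.6570 deg)
A = 0.07900 m^2


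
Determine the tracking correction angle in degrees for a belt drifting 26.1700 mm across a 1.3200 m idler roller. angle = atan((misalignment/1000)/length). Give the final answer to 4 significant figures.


misalign_m = 26.1700 / 1000 = 0.026170 m
angle = atan(0.026170 / 1.3200)
angle = 1.136 deg


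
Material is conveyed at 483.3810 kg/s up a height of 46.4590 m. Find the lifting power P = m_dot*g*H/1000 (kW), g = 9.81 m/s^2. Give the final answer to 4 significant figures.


P = 483.3810 * 9.81 * 46.4590 / 1000
P = 220.3 kW


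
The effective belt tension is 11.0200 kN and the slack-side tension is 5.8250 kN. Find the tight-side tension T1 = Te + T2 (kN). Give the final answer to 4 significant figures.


T1 = Te + T2 = 11.0200 + 5.8250
T1 = 16.84 kN


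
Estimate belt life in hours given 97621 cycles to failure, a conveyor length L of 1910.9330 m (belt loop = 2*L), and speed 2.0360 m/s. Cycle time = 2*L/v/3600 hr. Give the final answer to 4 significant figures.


cycle_time = 2 * 1910.9330 / 2.0360 / 3600 = 0.521429 hr
life = 97621 * 0.521429 = 50900 hours


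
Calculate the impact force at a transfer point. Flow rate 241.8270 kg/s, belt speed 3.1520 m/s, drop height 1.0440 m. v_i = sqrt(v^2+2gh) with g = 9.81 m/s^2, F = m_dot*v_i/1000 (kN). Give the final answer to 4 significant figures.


v_i = sqrt(3.1520^2 + 2*9.81*1.0440) = 5.51529 m/s
F = 241.8270 * 5.51529 / 1000
F = 1.334 kN


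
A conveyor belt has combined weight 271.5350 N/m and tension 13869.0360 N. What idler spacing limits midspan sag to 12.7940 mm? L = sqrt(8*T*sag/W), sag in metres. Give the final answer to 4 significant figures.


sag = 12.7940/1000 = 0.012794 m
L = sqrt(8 * 13869.0360 * 0.012794 / 271.5350)
L = 2.286 m


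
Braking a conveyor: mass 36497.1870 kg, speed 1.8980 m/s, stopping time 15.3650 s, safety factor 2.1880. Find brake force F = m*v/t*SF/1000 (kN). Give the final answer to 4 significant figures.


F = 36497.1870 * 1.8980 / 15.3650 * 2.1880 / 1000
F = 9.864 kN


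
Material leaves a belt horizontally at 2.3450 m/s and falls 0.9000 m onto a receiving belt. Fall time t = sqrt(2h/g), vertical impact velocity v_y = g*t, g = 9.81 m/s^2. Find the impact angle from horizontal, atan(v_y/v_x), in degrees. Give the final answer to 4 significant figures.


t = sqrt(2*0.9000/9.81) = 0.428353 s
v_y = 9.81 * 0.428353 = 4.20214 m/s
angle = atan(4.20214 / 2.3450) = 60.84 deg


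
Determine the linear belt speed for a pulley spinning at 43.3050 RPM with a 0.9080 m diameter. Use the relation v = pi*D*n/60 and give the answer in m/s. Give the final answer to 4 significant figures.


v = pi * 0.9080 * 43.3050 / 60
v = 2.059 m/s


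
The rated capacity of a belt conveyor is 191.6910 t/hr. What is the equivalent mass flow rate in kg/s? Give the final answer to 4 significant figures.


m_dot = 191.6910 * 1000 / 3600
m_dot = 53.25 kg/s


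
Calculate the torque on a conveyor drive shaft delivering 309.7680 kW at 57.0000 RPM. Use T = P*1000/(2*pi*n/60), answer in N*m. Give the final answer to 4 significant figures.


omega = 2*pi*57.0000/60 = 5.96903 rad/s
T = 309.7680*1000 / 5.96903
T = 51900 N*m


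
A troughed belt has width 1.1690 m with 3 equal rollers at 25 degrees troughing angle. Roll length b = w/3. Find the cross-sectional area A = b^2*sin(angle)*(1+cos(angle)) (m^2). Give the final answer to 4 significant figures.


b = 1.1690/3 = 0.389667 m
A = 0.389667^2 * sin(25 deg) * (1 + cos(25 deg))
A = 0.1223 m^2


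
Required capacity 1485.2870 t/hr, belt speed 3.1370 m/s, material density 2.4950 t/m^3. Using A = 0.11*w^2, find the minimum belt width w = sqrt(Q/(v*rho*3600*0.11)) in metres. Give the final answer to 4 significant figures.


A_req = 1485.2870 / (3.1370 * 2.4950 * 3600) = 0.0527136 m^2
w = sqrt(0.0527136 / 0.11)
w = 0.6923 m


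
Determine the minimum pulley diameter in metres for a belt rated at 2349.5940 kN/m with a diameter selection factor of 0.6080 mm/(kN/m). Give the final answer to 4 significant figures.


D = 2349.5940 * 0.6080 / 1000
D = 1.429 m


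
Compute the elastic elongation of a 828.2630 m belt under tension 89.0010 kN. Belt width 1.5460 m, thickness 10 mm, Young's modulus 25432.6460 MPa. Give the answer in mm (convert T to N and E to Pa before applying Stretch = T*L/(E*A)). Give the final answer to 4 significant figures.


A = 1.5460 * 0.01 = 0.01546 m^2
Stretch = 89.0010*1000 * 828.2630 / (25432.6460e6 * 0.01546) * 1000
Stretch = 187.5 mm


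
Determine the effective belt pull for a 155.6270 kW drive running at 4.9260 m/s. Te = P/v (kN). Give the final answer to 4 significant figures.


Te = P / v = 155.6270 / 4.9260
Te = 31.59 kN


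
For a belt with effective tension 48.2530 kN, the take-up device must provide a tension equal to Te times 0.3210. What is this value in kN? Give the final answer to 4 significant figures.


T_tu = 48.2530 * 0.3210
T_tu = 15.49 kN


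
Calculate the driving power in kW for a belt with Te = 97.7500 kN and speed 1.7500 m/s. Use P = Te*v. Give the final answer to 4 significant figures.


P = Te * v = 97.7500 * 1.7500
P = 171.1 kW


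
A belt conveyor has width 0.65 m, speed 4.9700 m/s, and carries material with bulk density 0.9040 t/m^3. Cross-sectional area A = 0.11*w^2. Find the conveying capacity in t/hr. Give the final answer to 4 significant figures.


A = 0.11 * 0.65^2 = 0.046475 m^2
C = 0.046475 * 4.9700 * 0.9040 * 3600
C = 751.7 t/hr


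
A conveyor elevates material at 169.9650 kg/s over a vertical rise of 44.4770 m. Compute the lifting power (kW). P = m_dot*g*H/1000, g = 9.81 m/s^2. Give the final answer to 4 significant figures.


P = 169.9650 * 9.81 * 44.4770 / 1000
P = 74.16 kW


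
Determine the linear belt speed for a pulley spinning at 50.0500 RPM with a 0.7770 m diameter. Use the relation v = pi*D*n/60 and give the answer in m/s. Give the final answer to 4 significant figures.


v = pi * 0.7770 * 50.0500 / 60
v = 2.036 m/s


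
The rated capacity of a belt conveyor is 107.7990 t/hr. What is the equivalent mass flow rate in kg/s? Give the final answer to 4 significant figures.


m_dot = 107.7990 * 1000 / 3600
m_dot = 29.94 kg/s


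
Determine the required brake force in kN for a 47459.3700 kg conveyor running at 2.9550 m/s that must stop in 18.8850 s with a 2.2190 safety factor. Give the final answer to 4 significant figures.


F = 47459.3700 * 2.9550 / 18.8850 * 2.2190 / 1000
F = 16.48 kN


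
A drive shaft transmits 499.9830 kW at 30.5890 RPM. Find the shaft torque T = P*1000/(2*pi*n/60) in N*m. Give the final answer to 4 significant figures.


omega = 2*pi*30.5890/60 = 3.20327 rad/s
T = 499.9830*1000 / 3.20327
T = 156100 N*m


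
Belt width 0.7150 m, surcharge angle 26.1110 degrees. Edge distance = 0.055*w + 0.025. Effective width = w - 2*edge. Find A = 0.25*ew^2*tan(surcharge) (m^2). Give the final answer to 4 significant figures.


edge = 0.055*0.7150 + 0.025 = 0.064325 m
ew = 0.7150 - 2*0.064325 = 0.58635 m
A = 0.25 * 0.58635^2 * tan(26.1110 deg)
A = 0.04213 m^2


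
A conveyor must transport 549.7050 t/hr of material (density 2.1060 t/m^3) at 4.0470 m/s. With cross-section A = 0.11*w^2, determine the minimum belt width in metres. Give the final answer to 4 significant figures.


A_req = 549.7050 / (4.0470 * 2.1060 * 3600) = 0.0179158 m^2
w = sqrt(0.0179158 / 0.11)
w = 0.4036 m


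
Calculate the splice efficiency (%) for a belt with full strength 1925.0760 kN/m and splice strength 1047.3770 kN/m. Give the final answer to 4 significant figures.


Eff = 1047.3770 / 1925.0760 * 100
Eff = 54.41 %


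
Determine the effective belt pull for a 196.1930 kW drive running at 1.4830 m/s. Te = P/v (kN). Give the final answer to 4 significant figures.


Te = P / v = 196.1930 / 1.4830
Te = 132.3 kN


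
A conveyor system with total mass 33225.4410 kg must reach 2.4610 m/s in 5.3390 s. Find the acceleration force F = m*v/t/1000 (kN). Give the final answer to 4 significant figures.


F = 33225.4410 * 2.4610 / 5.3390 / 1000
F = 15.32 kN


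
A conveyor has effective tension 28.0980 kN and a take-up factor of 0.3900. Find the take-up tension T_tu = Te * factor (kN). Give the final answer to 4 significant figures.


T_tu = 28.0980 * 0.3900
T_tu = 10.96 kN


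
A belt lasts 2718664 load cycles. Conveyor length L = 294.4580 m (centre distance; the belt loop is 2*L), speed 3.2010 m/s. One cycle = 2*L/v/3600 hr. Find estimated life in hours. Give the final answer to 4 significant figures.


cycle_time = 2 * 294.4580 / 3.2010 / 3600 = 0.0511052 hr
life = 2718664 * 0.0511052 = 138900 hours


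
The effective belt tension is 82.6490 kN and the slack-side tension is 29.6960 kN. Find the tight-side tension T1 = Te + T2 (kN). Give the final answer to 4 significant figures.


T1 = Te + T2 = 82.6490 + 29.6960
T1 = 112.3 kN


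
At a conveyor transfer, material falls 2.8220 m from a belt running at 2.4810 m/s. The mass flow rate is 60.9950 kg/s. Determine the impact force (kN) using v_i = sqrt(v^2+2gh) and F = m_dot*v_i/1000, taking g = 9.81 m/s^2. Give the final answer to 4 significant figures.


v_i = sqrt(2.4810^2 + 2*9.81*2.8220) = 7.84366 m/s
F = 60.9950 * 7.84366 / 1000
F = 0.4784 kN


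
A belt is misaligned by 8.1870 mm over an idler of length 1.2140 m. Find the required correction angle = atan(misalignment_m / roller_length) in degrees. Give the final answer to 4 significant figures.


misalign_m = 8.1870 / 1000 = 0.008187 m
angle = atan(0.008187 / 1.2140)
angle = 0.3864 deg


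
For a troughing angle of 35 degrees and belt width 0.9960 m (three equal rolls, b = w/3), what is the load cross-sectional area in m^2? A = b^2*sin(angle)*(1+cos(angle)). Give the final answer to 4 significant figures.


b = 0.9960/3 = 0.332 m
A = 0.332^2 * sin(35 deg) * (1 + cos(35 deg))
A = 0.1150 m^2


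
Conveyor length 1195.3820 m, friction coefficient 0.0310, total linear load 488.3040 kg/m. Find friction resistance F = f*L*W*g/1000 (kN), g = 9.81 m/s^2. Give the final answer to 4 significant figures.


F = 0.0310 * 1195.3820 * 488.3040 * 9.81 / 1000
F = 177.5 kN


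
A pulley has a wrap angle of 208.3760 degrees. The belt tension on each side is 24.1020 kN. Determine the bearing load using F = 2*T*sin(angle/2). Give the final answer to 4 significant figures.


F = 2 * 24.1020 * sin(208.3760/2 deg)
F = 46.73 kN


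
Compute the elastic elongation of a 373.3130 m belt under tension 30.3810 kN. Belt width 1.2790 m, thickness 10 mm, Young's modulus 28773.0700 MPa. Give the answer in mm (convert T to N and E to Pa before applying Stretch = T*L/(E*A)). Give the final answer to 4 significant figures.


A = 1.2790 * 0.01 = 0.01279 m^2
Stretch = 30.3810*1000 * 373.3130 / (28773.0700e6 * 0.01279) * 1000
Stretch = 30.82 mm


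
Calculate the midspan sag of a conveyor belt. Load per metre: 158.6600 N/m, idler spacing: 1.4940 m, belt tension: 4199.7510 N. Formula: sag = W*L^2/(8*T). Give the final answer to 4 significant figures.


sag = 158.6600 * 1.4940^2 / (8 * 4199.7510)
sag = 0.01054 m


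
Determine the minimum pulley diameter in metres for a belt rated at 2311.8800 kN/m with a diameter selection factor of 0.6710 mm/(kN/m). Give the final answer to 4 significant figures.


D = 2311.8800 * 0.6710 / 1000
D = 1.551 m


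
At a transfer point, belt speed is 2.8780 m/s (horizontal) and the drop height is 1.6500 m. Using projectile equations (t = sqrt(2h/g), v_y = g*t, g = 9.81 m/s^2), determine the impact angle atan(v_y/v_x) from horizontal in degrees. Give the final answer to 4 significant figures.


t = sqrt(2*1.6500/9.81) = 0.579993 s
v_y = 9.81 * 0.579993 = 5.68973 m/s
angle = atan(5.68973 / 2.8780) = 63.17 deg


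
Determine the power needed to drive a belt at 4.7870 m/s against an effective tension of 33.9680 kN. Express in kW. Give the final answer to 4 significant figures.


P = Te * v = 33.9680 * 4.7870
P = 162.6 kW


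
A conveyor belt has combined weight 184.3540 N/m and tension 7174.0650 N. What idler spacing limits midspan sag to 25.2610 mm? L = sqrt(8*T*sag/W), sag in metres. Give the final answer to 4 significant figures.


sag = 25.2610/1000 = 0.025261 m
L = sqrt(8 * 7174.0650 * 0.025261 / 184.3540)
L = 2.804 m


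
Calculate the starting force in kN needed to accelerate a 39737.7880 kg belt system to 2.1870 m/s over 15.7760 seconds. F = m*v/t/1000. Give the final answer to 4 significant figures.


F = 39737.7880 * 2.1870 / 15.7760 / 1000
F = 5.509 kN


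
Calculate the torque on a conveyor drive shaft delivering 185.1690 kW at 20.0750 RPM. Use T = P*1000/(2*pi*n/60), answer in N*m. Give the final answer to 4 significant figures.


omega = 2*pi*20.0750/60 = 2.10225 rad/s
T = 185.1690*1000 / 2.10225
T = 88080 N*m


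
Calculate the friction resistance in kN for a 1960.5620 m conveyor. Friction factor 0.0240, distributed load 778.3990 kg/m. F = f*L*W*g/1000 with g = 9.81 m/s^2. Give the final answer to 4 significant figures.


F = 0.0240 * 1960.5620 * 778.3990 * 9.81 / 1000
F = 359.3 kN


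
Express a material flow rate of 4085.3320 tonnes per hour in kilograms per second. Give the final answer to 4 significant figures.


m_dot = 4085.3320 * 1000 / 3600
m_dot = 1135 kg/s


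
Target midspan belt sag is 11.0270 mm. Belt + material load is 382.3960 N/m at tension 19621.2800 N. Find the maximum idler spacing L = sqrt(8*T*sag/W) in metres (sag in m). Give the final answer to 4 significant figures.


sag = 11.0270/1000 = 0.011027 m
L = sqrt(8 * 19621.2800 * 0.011027 / 382.3960)
L = 2.128 m


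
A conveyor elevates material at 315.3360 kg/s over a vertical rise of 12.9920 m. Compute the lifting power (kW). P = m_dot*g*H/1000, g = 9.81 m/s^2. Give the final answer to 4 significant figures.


P = 315.3360 * 9.81 * 12.9920 / 1000
P = 40.19 kW


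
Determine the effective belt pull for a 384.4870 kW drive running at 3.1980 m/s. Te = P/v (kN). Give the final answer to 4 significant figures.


Te = P / v = 384.4870 / 3.1980
Te = 120.2 kN


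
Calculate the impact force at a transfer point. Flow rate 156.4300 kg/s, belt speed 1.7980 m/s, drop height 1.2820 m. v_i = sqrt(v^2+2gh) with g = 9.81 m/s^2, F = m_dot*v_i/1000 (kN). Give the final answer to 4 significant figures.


v_i = sqrt(1.7980^2 + 2*9.81*1.2820) = 5.32782 m/s
F = 156.4300 * 5.32782 / 1000
F = 0.8334 kN


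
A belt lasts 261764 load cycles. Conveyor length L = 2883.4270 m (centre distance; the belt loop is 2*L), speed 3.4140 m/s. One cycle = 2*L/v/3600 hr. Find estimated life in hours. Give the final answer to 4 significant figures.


cycle_time = 2 * 2883.4270 / 3.4140 / 3600 = 0.469216 hr
life = 261764 * 0.469216 = 122800 hours


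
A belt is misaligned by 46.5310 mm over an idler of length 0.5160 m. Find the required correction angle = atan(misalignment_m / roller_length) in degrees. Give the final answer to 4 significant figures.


misalign_m = 46.5310 / 1000 = 0.046531 m
angle = atan(0.046531 / 0.5160)
angle = 5.153 deg


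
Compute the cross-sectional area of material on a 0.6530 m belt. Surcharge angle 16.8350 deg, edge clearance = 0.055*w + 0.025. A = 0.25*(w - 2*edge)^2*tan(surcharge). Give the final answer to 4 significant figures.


edge = 0.055*0.6530 + 0.025 = 0.060915 m
ew = 0.6530 - 2*0.060915 = 0.53117 m
A = 0.25 * 0.53117^2 * tan(16.8350 deg)
A = 0.02134 m^2


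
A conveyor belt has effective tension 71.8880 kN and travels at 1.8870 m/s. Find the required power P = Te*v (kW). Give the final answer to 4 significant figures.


P = Te * v = 71.8880 * 1.8870
P = 135.7 kW


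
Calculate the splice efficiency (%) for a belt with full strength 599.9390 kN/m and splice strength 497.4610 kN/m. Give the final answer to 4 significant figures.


Eff = 497.4610 / 599.9390 * 100
Eff = 82.92 %


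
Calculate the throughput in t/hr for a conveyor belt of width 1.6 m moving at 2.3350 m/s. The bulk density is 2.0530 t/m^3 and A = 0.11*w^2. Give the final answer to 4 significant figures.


A = 0.11 * 1.6^2 = 0.2816 m^2
C = 0.2816 * 2.3350 * 2.0530 * 3600
C = 4860 t/hr


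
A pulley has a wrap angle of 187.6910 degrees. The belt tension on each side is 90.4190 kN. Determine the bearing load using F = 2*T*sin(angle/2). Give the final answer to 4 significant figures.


F = 2 * 90.4190 * sin(187.6910/2 deg)
F = 180.4 kN


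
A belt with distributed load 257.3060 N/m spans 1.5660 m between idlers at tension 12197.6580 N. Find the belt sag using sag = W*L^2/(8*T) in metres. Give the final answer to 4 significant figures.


sag = 257.3060 * 1.5660^2 / (8 * 12197.6580)
sag = 0.006466 m


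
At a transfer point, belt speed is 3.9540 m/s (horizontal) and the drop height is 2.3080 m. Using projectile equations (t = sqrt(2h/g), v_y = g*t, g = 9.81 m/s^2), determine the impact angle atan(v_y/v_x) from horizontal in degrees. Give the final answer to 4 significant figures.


t = sqrt(2*2.3080/9.81) = 0.685959 s
v_y = 9.81 * 0.685959 = 6.72926 m/s
angle = atan(6.72926 / 3.9540) = 59.56 deg


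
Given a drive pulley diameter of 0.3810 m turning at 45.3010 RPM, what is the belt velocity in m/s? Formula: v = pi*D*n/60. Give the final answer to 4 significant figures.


v = pi * 0.3810 * 45.3010 / 60
v = 0.9037 m/s


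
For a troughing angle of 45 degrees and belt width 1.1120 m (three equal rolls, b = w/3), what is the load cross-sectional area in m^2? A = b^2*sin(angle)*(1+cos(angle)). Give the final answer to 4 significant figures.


b = 1.1120/3 = 0.370667 m
A = 0.370667^2 * sin(45 deg) * (1 + cos(45 deg))
A = 0.1658 m^2


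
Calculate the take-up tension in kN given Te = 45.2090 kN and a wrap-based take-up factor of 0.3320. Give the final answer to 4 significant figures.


T_tu = 45.2090 * 0.3320
T_tu = 15.01 kN


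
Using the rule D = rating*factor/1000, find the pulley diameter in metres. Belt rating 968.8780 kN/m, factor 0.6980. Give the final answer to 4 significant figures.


D = 968.8780 * 0.6980 / 1000
D = 0.6763 m


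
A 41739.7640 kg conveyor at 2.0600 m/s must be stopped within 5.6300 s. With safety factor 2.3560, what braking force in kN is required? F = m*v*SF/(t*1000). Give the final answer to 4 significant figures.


F = 41739.7640 * 2.0600 / 5.6300 * 2.3560 / 1000
F = 35.98 kN


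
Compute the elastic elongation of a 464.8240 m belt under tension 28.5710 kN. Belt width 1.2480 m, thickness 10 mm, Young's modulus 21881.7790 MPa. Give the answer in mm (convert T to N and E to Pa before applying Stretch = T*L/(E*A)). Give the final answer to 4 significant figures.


A = 1.2480 * 0.01 = 0.01248 m^2
Stretch = 28.5710*1000 * 464.8240 / (21881.7790e6 * 0.01248) * 1000
Stretch = 48.63 mm


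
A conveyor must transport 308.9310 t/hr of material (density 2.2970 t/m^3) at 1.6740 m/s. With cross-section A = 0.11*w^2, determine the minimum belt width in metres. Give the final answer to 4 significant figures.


A_req = 308.9310 / (1.6740 * 2.2970 * 3600) = 0.0223173 m^2
w = sqrt(0.0223173 / 0.11)
w = 0.4504 m


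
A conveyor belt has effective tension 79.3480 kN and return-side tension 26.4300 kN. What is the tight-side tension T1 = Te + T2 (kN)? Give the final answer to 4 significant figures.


T1 = Te + T2 = 79.3480 + 26.4300
T1 = 105.8 kN


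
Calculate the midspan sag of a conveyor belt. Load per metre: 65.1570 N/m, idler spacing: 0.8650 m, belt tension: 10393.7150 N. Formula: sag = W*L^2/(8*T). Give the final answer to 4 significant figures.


sag = 65.1570 * 0.8650^2 / (8 * 10393.7150)
sag = 0.0005863 m


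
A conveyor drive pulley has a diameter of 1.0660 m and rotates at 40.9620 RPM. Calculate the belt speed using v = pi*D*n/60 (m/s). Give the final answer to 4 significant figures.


v = pi * 1.0660 * 40.9620 / 60
v = 2.286 m/s


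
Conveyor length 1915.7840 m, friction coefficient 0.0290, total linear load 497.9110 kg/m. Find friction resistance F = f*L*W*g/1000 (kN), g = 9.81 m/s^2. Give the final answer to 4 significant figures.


F = 0.0290 * 1915.7840 * 497.9110 * 9.81 / 1000
F = 271.4 kN


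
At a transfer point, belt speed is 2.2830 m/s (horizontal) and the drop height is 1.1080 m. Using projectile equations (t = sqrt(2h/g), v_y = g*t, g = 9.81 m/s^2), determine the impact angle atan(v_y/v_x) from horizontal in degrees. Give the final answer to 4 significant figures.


t = sqrt(2*1.1080/9.81) = 0.475281 s
v_y = 9.81 * 0.475281 = 4.66251 m/s
angle = atan(4.66251 / 2.2830) = 63.91 deg


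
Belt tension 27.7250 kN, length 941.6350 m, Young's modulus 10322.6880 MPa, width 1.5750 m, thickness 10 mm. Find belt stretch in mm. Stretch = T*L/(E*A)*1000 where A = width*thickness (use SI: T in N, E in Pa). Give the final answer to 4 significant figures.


A = 1.5750 * 0.01 = 0.01575 m^2
Stretch = 27.7250*1000 * 941.6350 / (10322.6880e6 * 0.01575) * 1000
Stretch = 160.6 mm


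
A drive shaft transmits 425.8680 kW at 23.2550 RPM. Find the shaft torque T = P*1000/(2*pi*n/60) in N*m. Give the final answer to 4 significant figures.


omega = 2*pi*23.2550/60 = 2.43526 rad/s
T = 425.8680*1000 / 2.43526
T = 174900 N*m


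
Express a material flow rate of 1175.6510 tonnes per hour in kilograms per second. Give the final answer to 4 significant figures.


m_dot = 1175.6510 * 1000 / 3600
m_dot = 326.6 kg/s


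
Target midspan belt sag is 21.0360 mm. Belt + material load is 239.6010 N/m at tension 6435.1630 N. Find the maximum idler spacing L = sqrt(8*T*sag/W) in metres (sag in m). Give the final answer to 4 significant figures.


sag = 21.0360/1000 = 0.021036 m
L = sqrt(8 * 6435.1630 * 0.021036 / 239.6010)
L = 2.126 m


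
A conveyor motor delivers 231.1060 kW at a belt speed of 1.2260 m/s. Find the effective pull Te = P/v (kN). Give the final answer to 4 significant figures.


Te = P / v = 231.1060 / 1.2260
Te = 188.5 kN


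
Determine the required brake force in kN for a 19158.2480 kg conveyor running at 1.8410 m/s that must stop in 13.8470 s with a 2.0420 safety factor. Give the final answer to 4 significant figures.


F = 19158.2480 * 1.8410 / 13.8470 * 2.0420 / 1000
F = 5.201 kN


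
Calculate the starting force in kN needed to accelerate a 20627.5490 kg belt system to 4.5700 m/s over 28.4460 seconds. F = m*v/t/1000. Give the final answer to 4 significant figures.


F = 20627.5490 * 4.5700 / 28.4460 / 1000
F = 3.314 kN
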